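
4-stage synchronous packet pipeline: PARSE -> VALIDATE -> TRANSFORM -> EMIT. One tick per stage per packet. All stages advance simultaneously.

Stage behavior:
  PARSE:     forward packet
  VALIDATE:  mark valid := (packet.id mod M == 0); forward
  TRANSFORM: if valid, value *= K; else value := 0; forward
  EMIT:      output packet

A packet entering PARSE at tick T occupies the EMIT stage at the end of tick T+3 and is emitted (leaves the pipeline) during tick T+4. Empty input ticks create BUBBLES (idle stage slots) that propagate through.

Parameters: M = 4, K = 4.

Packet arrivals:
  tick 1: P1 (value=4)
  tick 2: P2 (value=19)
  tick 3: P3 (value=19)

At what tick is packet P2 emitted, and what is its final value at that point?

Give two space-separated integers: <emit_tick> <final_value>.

Answer: 6 0

Derivation:
Tick 1: [PARSE:P1(v=4,ok=F), VALIDATE:-, TRANSFORM:-, EMIT:-] out:-; in:P1
Tick 2: [PARSE:P2(v=19,ok=F), VALIDATE:P1(v=4,ok=F), TRANSFORM:-, EMIT:-] out:-; in:P2
Tick 3: [PARSE:P3(v=19,ok=F), VALIDATE:P2(v=19,ok=F), TRANSFORM:P1(v=0,ok=F), EMIT:-] out:-; in:P3
Tick 4: [PARSE:-, VALIDATE:P3(v=19,ok=F), TRANSFORM:P2(v=0,ok=F), EMIT:P1(v=0,ok=F)] out:-; in:-
Tick 5: [PARSE:-, VALIDATE:-, TRANSFORM:P3(v=0,ok=F), EMIT:P2(v=0,ok=F)] out:P1(v=0); in:-
Tick 6: [PARSE:-, VALIDATE:-, TRANSFORM:-, EMIT:P3(v=0,ok=F)] out:P2(v=0); in:-
Tick 7: [PARSE:-, VALIDATE:-, TRANSFORM:-, EMIT:-] out:P3(v=0); in:-
P2: arrives tick 2, valid=False (id=2, id%4=2), emit tick 6, final value 0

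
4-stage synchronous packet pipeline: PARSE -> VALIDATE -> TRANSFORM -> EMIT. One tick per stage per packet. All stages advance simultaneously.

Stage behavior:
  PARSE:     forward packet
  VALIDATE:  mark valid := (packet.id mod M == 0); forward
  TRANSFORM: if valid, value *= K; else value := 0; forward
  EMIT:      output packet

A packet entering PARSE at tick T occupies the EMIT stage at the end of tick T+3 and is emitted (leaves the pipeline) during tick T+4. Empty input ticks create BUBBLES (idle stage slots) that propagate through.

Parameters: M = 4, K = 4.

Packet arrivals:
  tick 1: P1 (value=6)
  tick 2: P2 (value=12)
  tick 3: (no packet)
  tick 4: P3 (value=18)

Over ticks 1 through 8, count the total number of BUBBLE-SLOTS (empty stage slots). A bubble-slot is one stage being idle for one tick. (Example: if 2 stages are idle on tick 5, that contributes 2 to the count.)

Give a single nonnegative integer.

Tick 1: [PARSE:P1(v=6,ok=F), VALIDATE:-, TRANSFORM:-, EMIT:-] out:-; bubbles=3
Tick 2: [PARSE:P2(v=12,ok=F), VALIDATE:P1(v=6,ok=F), TRANSFORM:-, EMIT:-] out:-; bubbles=2
Tick 3: [PARSE:-, VALIDATE:P2(v=12,ok=F), TRANSFORM:P1(v=0,ok=F), EMIT:-] out:-; bubbles=2
Tick 4: [PARSE:P3(v=18,ok=F), VALIDATE:-, TRANSFORM:P2(v=0,ok=F), EMIT:P1(v=0,ok=F)] out:-; bubbles=1
Tick 5: [PARSE:-, VALIDATE:P3(v=18,ok=F), TRANSFORM:-, EMIT:P2(v=0,ok=F)] out:P1(v=0); bubbles=2
Tick 6: [PARSE:-, VALIDATE:-, TRANSFORM:P3(v=0,ok=F), EMIT:-] out:P2(v=0); bubbles=3
Tick 7: [PARSE:-, VALIDATE:-, TRANSFORM:-, EMIT:P3(v=0,ok=F)] out:-; bubbles=3
Tick 8: [PARSE:-, VALIDATE:-, TRANSFORM:-, EMIT:-] out:P3(v=0); bubbles=4
Total bubble-slots: 20

Answer: 20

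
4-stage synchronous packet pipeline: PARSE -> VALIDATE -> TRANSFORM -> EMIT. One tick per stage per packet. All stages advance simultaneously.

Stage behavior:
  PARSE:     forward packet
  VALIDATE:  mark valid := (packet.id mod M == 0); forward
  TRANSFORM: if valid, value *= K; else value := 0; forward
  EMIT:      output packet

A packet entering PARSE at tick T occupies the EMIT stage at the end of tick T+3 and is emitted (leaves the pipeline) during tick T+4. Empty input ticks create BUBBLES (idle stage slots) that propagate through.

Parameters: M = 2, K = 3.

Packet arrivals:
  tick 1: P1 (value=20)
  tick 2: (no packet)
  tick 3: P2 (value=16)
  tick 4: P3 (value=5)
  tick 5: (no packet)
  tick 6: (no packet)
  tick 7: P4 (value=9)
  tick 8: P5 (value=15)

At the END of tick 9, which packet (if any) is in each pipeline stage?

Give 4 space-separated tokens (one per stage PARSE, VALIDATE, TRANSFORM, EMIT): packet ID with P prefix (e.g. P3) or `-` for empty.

Tick 1: [PARSE:P1(v=20,ok=F), VALIDATE:-, TRANSFORM:-, EMIT:-] out:-; in:P1
Tick 2: [PARSE:-, VALIDATE:P1(v=20,ok=F), TRANSFORM:-, EMIT:-] out:-; in:-
Tick 3: [PARSE:P2(v=16,ok=F), VALIDATE:-, TRANSFORM:P1(v=0,ok=F), EMIT:-] out:-; in:P2
Tick 4: [PARSE:P3(v=5,ok=F), VALIDATE:P2(v=16,ok=T), TRANSFORM:-, EMIT:P1(v=0,ok=F)] out:-; in:P3
Tick 5: [PARSE:-, VALIDATE:P3(v=5,ok=F), TRANSFORM:P2(v=48,ok=T), EMIT:-] out:P1(v=0); in:-
Tick 6: [PARSE:-, VALIDATE:-, TRANSFORM:P3(v=0,ok=F), EMIT:P2(v=48,ok=T)] out:-; in:-
Tick 7: [PARSE:P4(v=9,ok=F), VALIDATE:-, TRANSFORM:-, EMIT:P3(v=0,ok=F)] out:P2(v=48); in:P4
Tick 8: [PARSE:P5(v=15,ok=F), VALIDATE:P4(v=9,ok=T), TRANSFORM:-, EMIT:-] out:P3(v=0); in:P5
Tick 9: [PARSE:-, VALIDATE:P5(v=15,ok=F), TRANSFORM:P4(v=27,ok=T), EMIT:-] out:-; in:-
At end of tick 9: ['-', 'P5', 'P4', '-']

Answer: - P5 P4 -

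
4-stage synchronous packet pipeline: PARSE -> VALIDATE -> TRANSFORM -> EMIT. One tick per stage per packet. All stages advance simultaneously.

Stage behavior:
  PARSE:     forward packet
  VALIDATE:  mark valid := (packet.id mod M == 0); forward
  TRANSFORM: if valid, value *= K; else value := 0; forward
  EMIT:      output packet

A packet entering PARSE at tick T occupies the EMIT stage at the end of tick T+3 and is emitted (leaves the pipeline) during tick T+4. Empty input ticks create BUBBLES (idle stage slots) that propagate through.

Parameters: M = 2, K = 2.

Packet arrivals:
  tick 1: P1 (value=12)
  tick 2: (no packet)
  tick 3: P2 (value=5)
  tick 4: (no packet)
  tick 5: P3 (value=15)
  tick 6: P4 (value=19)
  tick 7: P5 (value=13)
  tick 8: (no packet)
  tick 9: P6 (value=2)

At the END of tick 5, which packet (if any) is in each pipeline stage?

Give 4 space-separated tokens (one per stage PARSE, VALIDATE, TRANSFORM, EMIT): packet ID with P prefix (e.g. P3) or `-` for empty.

Tick 1: [PARSE:P1(v=12,ok=F), VALIDATE:-, TRANSFORM:-, EMIT:-] out:-; in:P1
Tick 2: [PARSE:-, VALIDATE:P1(v=12,ok=F), TRANSFORM:-, EMIT:-] out:-; in:-
Tick 3: [PARSE:P2(v=5,ok=F), VALIDATE:-, TRANSFORM:P1(v=0,ok=F), EMIT:-] out:-; in:P2
Tick 4: [PARSE:-, VALIDATE:P2(v=5,ok=T), TRANSFORM:-, EMIT:P1(v=0,ok=F)] out:-; in:-
Tick 5: [PARSE:P3(v=15,ok=F), VALIDATE:-, TRANSFORM:P2(v=10,ok=T), EMIT:-] out:P1(v=0); in:P3
At end of tick 5: ['P3', '-', 'P2', '-']

Answer: P3 - P2 -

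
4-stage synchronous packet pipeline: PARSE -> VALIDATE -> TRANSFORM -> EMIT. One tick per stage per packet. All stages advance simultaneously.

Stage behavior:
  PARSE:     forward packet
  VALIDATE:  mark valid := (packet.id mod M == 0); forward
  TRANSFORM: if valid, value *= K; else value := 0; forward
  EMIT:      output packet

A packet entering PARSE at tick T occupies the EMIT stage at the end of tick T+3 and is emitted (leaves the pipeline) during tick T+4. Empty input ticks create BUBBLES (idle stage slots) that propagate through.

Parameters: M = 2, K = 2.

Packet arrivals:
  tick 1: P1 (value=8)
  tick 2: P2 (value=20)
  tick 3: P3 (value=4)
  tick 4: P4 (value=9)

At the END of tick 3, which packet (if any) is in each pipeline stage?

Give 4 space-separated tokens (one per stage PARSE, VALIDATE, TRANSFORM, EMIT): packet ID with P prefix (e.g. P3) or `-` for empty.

Answer: P3 P2 P1 -

Derivation:
Tick 1: [PARSE:P1(v=8,ok=F), VALIDATE:-, TRANSFORM:-, EMIT:-] out:-; in:P1
Tick 2: [PARSE:P2(v=20,ok=F), VALIDATE:P1(v=8,ok=F), TRANSFORM:-, EMIT:-] out:-; in:P2
Tick 3: [PARSE:P3(v=4,ok=F), VALIDATE:P2(v=20,ok=T), TRANSFORM:P1(v=0,ok=F), EMIT:-] out:-; in:P3
At end of tick 3: ['P3', 'P2', 'P1', '-']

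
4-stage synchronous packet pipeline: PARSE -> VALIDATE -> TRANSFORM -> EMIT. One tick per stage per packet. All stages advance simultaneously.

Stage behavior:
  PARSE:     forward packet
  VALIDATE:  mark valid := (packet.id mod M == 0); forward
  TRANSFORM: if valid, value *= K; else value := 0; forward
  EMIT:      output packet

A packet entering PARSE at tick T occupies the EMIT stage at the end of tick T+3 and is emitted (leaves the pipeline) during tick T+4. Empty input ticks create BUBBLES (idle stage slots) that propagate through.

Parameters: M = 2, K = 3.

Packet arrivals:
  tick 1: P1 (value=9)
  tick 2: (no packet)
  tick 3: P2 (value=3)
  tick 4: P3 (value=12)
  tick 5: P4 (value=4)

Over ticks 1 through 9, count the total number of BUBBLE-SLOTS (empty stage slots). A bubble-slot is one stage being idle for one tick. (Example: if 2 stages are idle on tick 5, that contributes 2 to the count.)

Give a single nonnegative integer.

Tick 1: [PARSE:P1(v=9,ok=F), VALIDATE:-, TRANSFORM:-, EMIT:-] out:-; bubbles=3
Tick 2: [PARSE:-, VALIDATE:P1(v=9,ok=F), TRANSFORM:-, EMIT:-] out:-; bubbles=3
Tick 3: [PARSE:P2(v=3,ok=F), VALIDATE:-, TRANSFORM:P1(v=0,ok=F), EMIT:-] out:-; bubbles=2
Tick 4: [PARSE:P3(v=12,ok=F), VALIDATE:P2(v=3,ok=T), TRANSFORM:-, EMIT:P1(v=0,ok=F)] out:-; bubbles=1
Tick 5: [PARSE:P4(v=4,ok=F), VALIDATE:P3(v=12,ok=F), TRANSFORM:P2(v=9,ok=T), EMIT:-] out:P1(v=0); bubbles=1
Tick 6: [PARSE:-, VALIDATE:P4(v=4,ok=T), TRANSFORM:P3(v=0,ok=F), EMIT:P2(v=9,ok=T)] out:-; bubbles=1
Tick 7: [PARSE:-, VALIDATE:-, TRANSFORM:P4(v=12,ok=T), EMIT:P3(v=0,ok=F)] out:P2(v=9); bubbles=2
Tick 8: [PARSE:-, VALIDATE:-, TRANSFORM:-, EMIT:P4(v=12,ok=T)] out:P3(v=0); bubbles=3
Tick 9: [PARSE:-, VALIDATE:-, TRANSFORM:-, EMIT:-] out:P4(v=12); bubbles=4
Total bubble-slots: 20

Answer: 20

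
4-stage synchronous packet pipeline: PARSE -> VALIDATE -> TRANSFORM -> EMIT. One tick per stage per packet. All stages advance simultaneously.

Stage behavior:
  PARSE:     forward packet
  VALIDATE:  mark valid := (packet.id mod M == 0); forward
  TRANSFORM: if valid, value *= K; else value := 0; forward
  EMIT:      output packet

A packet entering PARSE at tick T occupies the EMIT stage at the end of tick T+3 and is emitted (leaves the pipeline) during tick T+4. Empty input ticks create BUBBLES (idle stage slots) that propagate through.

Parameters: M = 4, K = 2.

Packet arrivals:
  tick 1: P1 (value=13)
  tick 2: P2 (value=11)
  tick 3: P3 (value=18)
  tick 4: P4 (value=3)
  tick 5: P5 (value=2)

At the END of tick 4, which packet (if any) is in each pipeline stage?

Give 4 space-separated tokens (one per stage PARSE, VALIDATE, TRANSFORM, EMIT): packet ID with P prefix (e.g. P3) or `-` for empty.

Tick 1: [PARSE:P1(v=13,ok=F), VALIDATE:-, TRANSFORM:-, EMIT:-] out:-; in:P1
Tick 2: [PARSE:P2(v=11,ok=F), VALIDATE:P1(v=13,ok=F), TRANSFORM:-, EMIT:-] out:-; in:P2
Tick 3: [PARSE:P3(v=18,ok=F), VALIDATE:P2(v=11,ok=F), TRANSFORM:P1(v=0,ok=F), EMIT:-] out:-; in:P3
Tick 4: [PARSE:P4(v=3,ok=F), VALIDATE:P3(v=18,ok=F), TRANSFORM:P2(v=0,ok=F), EMIT:P1(v=0,ok=F)] out:-; in:P4
At end of tick 4: ['P4', 'P3', 'P2', 'P1']

Answer: P4 P3 P2 P1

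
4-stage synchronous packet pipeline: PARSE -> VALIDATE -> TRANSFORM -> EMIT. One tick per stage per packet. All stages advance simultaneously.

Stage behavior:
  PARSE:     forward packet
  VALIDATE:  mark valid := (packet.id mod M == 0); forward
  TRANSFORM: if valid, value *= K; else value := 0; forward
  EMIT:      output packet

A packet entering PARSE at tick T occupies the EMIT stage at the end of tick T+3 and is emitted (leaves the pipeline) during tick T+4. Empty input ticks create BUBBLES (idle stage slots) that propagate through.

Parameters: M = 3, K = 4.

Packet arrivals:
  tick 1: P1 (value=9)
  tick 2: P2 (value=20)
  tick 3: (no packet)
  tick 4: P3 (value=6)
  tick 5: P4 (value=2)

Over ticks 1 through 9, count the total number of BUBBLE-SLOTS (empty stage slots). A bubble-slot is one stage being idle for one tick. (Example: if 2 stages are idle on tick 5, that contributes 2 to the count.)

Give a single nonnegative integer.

Answer: 20

Derivation:
Tick 1: [PARSE:P1(v=9,ok=F), VALIDATE:-, TRANSFORM:-, EMIT:-] out:-; bubbles=3
Tick 2: [PARSE:P2(v=20,ok=F), VALIDATE:P1(v=9,ok=F), TRANSFORM:-, EMIT:-] out:-; bubbles=2
Tick 3: [PARSE:-, VALIDATE:P2(v=20,ok=F), TRANSFORM:P1(v=0,ok=F), EMIT:-] out:-; bubbles=2
Tick 4: [PARSE:P3(v=6,ok=F), VALIDATE:-, TRANSFORM:P2(v=0,ok=F), EMIT:P1(v=0,ok=F)] out:-; bubbles=1
Tick 5: [PARSE:P4(v=2,ok=F), VALIDATE:P3(v=6,ok=T), TRANSFORM:-, EMIT:P2(v=0,ok=F)] out:P1(v=0); bubbles=1
Tick 6: [PARSE:-, VALIDATE:P4(v=2,ok=F), TRANSFORM:P3(v=24,ok=T), EMIT:-] out:P2(v=0); bubbles=2
Tick 7: [PARSE:-, VALIDATE:-, TRANSFORM:P4(v=0,ok=F), EMIT:P3(v=24,ok=T)] out:-; bubbles=2
Tick 8: [PARSE:-, VALIDATE:-, TRANSFORM:-, EMIT:P4(v=0,ok=F)] out:P3(v=24); bubbles=3
Tick 9: [PARSE:-, VALIDATE:-, TRANSFORM:-, EMIT:-] out:P4(v=0); bubbles=4
Total bubble-slots: 20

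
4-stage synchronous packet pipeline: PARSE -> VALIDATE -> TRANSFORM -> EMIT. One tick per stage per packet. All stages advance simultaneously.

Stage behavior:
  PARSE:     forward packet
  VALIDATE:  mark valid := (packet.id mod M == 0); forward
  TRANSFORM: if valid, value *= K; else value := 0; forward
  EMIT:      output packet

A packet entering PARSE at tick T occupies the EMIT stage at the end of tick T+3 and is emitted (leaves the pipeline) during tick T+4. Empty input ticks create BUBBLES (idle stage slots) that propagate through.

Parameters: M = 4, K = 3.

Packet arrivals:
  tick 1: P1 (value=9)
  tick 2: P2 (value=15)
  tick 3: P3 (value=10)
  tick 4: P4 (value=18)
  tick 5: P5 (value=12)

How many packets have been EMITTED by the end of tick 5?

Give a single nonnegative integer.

Tick 1: [PARSE:P1(v=9,ok=F), VALIDATE:-, TRANSFORM:-, EMIT:-] out:-; in:P1
Tick 2: [PARSE:P2(v=15,ok=F), VALIDATE:P1(v=9,ok=F), TRANSFORM:-, EMIT:-] out:-; in:P2
Tick 3: [PARSE:P3(v=10,ok=F), VALIDATE:P2(v=15,ok=F), TRANSFORM:P1(v=0,ok=F), EMIT:-] out:-; in:P3
Tick 4: [PARSE:P4(v=18,ok=F), VALIDATE:P3(v=10,ok=F), TRANSFORM:P2(v=0,ok=F), EMIT:P1(v=0,ok=F)] out:-; in:P4
Tick 5: [PARSE:P5(v=12,ok=F), VALIDATE:P4(v=18,ok=T), TRANSFORM:P3(v=0,ok=F), EMIT:P2(v=0,ok=F)] out:P1(v=0); in:P5
Emitted by tick 5: ['P1']

Answer: 1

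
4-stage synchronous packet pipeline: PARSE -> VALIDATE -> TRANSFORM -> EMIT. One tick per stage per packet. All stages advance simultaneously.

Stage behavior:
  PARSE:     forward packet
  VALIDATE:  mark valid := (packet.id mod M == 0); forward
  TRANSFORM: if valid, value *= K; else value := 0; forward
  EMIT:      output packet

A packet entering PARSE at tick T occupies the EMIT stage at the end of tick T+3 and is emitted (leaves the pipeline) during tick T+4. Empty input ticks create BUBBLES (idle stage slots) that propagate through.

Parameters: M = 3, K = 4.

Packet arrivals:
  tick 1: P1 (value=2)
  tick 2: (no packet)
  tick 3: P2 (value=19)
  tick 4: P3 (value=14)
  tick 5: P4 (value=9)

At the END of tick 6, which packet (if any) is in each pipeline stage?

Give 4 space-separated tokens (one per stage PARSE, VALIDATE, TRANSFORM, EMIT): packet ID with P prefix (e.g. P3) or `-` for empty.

Answer: - P4 P3 P2

Derivation:
Tick 1: [PARSE:P1(v=2,ok=F), VALIDATE:-, TRANSFORM:-, EMIT:-] out:-; in:P1
Tick 2: [PARSE:-, VALIDATE:P1(v=2,ok=F), TRANSFORM:-, EMIT:-] out:-; in:-
Tick 3: [PARSE:P2(v=19,ok=F), VALIDATE:-, TRANSFORM:P1(v=0,ok=F), EMIT:-] out:-; in:P2
Tick 4: [PARSE:P3(v=14,ok=F), VALIDATE:P2(v=19,ok=F), TRANSFORM:-, EMIT:P1(v=0,ok=F)] out:-; in:P3
Tick 5: [PARSE:P4(v=9,ok=F), VALIDATE:P3(v=14,ok=T), TRANSFORM:P2(v=0,ok=F), EMIT:-] out:P1(v=0); in:P4
Tick 6: [PARSE:-, VALIDATE:P4(v=9,ok=F), TRANSFORM:P3(v=56,ok=T), EMIT:P2(v=0,ok=F)] out:-; in:-
At end of tick 6: ['-', 'P4', 'P3', 'P2']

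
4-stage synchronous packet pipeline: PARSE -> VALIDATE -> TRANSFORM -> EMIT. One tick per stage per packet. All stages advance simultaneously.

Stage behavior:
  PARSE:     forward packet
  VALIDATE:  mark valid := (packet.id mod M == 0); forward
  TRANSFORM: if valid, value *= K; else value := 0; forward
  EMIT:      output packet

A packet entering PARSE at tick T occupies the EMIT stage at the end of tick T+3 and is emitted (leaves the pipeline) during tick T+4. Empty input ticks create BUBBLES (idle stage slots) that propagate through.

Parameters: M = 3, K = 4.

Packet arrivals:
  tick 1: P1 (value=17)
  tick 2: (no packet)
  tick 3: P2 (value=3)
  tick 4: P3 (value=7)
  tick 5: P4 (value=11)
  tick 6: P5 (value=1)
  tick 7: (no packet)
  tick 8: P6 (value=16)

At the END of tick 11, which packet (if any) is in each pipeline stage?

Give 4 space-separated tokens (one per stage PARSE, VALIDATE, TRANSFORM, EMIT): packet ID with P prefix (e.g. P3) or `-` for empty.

Answer: - - - P6

Derivation:
Tick 1: [PARSE:P1(v=17,ok=F), VALIDATE:-, TRANSFORM:-, EMIT:-] out:-; in:P1
Tick 2: [PARSE:-, VALIDATE:P1(v=17,ok=F), TRANSFORM:-, EMIT:-] out:-; in:-
Tick 3: [PARSE:P2(v=3,ok=F), VALIDATE:-, TRANSFORM:P1(v=0,ok=F), EMIT:-] out:-; in:P2
Tick 4: [PARSE:P3(v=7,ok=F), VALIDATE:P2(v=3,ok=F), TRANSFORM:-, EMIT:P1(v=0,ok=F)] out:-; in:P3
Tick 5: [PARSE:P4(v=11,ok=F), VALIDATE:P3(v=7,ok=T), TRANSFORM:P2(v=0,ok=F), EMIT:-] out:P1(v=0); in:P4
Tick 6: [PARSE:P5(v=1,ok=F), VALIDATE:P4(v=11,ok=F), TRANSFORM:P3(v=28,ok=T), EMIT:P2(v=0,ok=F)] out:-; in:P5
Tick 7: [PARSE:-, VALIDATE:P5(v=1,ok=F), TRANSFORM:P4(v=0,ok=F), EMIT:P3(v=28,ok=T)] out:P2(v=0); in:-
Tick 8: [PARSE:P6(v=16,ok=F), VALIDATE:-, TRANSFORM:P5(v=0,ok=F), EMIT:P4(v=0,ok=F)] out:P3(v=28); in:P6
Tick 9: [PARSE:-, VALIDATE:P6(v=16,ok=T), TRANSFORM:-, EMIT:P5(v=0,ok=F)] out:P4(v=0); in:-
Tick 10: [PARSE:-, VALIDATE:-, TRANSFORM:P6(v=64,ok=T), EMIT:-] out:P5(v=0); in:-
Tick 11: [PARSE:-, VALIDATE:-, TRANSFORM:-, EMIT:P6(v=64,ok=T)] out:-; in:-
At end of tick 11: ['-', '-', '-', 'P6']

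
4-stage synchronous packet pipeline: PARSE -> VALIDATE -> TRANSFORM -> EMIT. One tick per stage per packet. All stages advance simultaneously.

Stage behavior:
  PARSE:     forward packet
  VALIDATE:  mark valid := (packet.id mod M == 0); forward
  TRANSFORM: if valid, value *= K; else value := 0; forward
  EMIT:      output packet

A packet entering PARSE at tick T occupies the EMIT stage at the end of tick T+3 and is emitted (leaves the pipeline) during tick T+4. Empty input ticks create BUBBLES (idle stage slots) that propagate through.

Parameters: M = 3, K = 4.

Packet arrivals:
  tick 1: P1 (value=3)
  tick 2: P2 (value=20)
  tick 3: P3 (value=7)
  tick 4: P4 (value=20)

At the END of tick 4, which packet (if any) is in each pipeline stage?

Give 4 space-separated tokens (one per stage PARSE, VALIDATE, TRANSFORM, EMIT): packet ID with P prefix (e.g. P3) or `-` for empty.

Answer: P4 P3 P2 P1

Derivation:
Tick 1: [PARSE:P1(v=3,ok=F), VALIDATE:-, TRANSFORM:-, EMIT:-] out:-; in:P1
Tick 2: [PARSE:P2(v=20,ok=F), VALIDATE:P1(v=3,ok=F), TRANSFORM:-, EMIT:-] out:-; in:P2
Tick 3: [PARSE:P3(v=7,ok=F), VALIDATE:P2(v=20,ok=F), TRANSFORM:P1(v=0,ok=F), EMIT:-] out:-; in:P3
Tick 4: [PARSE:P4(v=20,ok=F), VALIDATE:P3(v=7,ok=T), TRANSFORM:P2(v=0,ok=F), EMIT:P1(v=0,ok=F)] out:-; in:P4
At end of tick 4: ['P4', 'P3', 'P2', 'P1']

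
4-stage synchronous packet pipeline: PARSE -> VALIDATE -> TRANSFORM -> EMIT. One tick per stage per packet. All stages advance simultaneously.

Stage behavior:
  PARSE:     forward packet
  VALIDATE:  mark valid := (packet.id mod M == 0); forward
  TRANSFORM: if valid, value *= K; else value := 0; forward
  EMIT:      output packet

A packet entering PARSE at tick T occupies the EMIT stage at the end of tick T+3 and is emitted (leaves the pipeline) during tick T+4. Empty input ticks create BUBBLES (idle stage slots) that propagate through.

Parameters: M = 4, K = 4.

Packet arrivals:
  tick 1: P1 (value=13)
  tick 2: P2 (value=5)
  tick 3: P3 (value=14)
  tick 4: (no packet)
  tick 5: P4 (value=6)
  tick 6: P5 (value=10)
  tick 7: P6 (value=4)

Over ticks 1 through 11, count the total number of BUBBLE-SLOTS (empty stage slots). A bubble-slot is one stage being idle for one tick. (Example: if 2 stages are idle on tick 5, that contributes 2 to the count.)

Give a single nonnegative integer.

Tick 1: [PARSE:P1(v=13,ok=F), VALIDATE:-, TRANSFORM:-, EMIT:-] out:-; bubbles=3
Tick 2: [PARSE:P2(v=5,ok=F), VALIDATE:P1(v=13,ok=F), TRANSFORM:-, EMIT:-] out:-; bubbles=2
Tick 3: [PARSE:P3(v=14,ok=F), VALIDATE:P2(v=5,ok=F), TRANSFORM:P1(v=0,ok=F), EMIT:-] out:-; bubbles=1
Tick 4: [PARSE:-, VALIDATE:P3(v=14,ok=F), TRANSFORM:P2(v=0,ok=F), EMIT:P1(v=0,ok=F)] out:-; bubbles=1
Tick 5: [PARSE:P4(v=6,ok=F), VALIDATE:-, TRANSFORM:P3(v=0,ok=F), EMIT:P2(v=0,ok=F)] out:P1(v=0); bubbles=1
Tick 6: [PARSE:P5(v=10,ok=F), VALIDATE:P4(v=6,ok=T), TRANSFORM:-, EMIT:P3(v=0,ok=F)] out:P2(v=0); bubbles=1
Tick 7: [PARSE:P6(v=4,ok=F), VALIDATE:P5(v=10,ok=F), TRANSFORM:P4(v=24,ok=T), EMIT:-] out:P3(v=0); bubbles=1
Tick 8: [PARSE:-, VALIDATE:P6(v=4,ok=F), TRANSFORM:P5(v=0,ok=F), EMIT:P4(v=24,ok=T)] out:-; bubbles=1
Tick 9: [PARSE:-, VALIDATE:-, TRANSFORM:P6(v=0,ok=F), EMIT:P5(v=0,ok=F)] out:P4(v=24); bubbles=2
Tick 10: [PARSE:-, VALIDATE:-, TRANSFORM:-, EMIT:P6(v=0,ok=F)] out:P5(v=0); bubbles=3
Tick 11: [PARSE:-, VALIDATE:-, TRANSFORM:-, EMIT:-] out:P6(v=0); bubbles=4
Total bubble-slots: 20

Answer: 20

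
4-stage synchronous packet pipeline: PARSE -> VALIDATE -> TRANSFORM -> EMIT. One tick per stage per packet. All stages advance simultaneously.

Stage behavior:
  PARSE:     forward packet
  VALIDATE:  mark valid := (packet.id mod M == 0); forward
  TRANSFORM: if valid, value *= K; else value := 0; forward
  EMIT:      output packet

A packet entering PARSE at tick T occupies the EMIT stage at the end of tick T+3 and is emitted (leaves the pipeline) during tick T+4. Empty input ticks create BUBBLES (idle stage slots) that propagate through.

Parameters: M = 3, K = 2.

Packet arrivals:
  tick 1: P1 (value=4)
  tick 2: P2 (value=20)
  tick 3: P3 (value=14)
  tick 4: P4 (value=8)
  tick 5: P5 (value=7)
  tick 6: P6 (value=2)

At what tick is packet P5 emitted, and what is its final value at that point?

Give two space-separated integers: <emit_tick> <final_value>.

Answer: 9 0

Derivation:
Tick 1: [PARSE:P1(v=4,ok=F), VALIDATE:-, TRANSFORM:-, EMIT:-] out:-; in:P1
Tick 2: [PARSE:P2(v=20,ok=F), VALIDATE:P1(v=4,ok=F), TRANSFORM:-, EMIT:-] out:-; in:P2
Tick 3: [PARSE:P3(v=14,ok=F), VALIDATE:P2(v=20,ok=F), TRANSFORM:P1(v=0,ok=F), EMIT:-] out:-; in:P3
Tick 4: [PARSE:P4(v=8,ok=F), VALIDATE:P3(v=14,ok=T), TRANSFORM:P2(v=0,ok=F), EMIT:P1(v=0,ok=F)] out:-; in:P4
Tick 5: [PARSE:P5(v=7,ok=F), VALIDATE:P4(v=8,ok=F), TRANSFORM:P3(v=28,ok=T), EMIT:P2(v=0,ok=F)] out:P1(v=0); in:P5
Tick 6: [PARSE:P6(v=2,ok=F), VALIDATE:P5(v=7,ok=F), TRANSFORM:P4(v=0,ok=F), EMIT:P3(v=28,ok=T)] out:P2(v=0); in:P6
Tick 7: [PARSE:-, VALIDATE:P6(v=2,ok=T), TRANSFORM:P5(v=0,ok=F), EMIT:P4(v=0,ok=F)] out:P3(v=28); in:-
Tick 8: [PARSE:-, VALIDATE:-, TRANSFORM:P6(v=4,ok=T), EMIT:P5(v=0,ok=F)] out:P4(v=0); in:-
Tick 9: [PARSE:-, VALIDATE:-, TRANSFORM:-, EMIT:P6(v=4,ok=T)] out:P5(v=0); in:-
Tick 10: [PARSE:-, VALIDATE:-, TRANSFORM:-, EMIT:-] out:P6(v=4); in:-
P5: arrives tick 5, valid=False (id=5, id%3=2), emit tick 9, final value 0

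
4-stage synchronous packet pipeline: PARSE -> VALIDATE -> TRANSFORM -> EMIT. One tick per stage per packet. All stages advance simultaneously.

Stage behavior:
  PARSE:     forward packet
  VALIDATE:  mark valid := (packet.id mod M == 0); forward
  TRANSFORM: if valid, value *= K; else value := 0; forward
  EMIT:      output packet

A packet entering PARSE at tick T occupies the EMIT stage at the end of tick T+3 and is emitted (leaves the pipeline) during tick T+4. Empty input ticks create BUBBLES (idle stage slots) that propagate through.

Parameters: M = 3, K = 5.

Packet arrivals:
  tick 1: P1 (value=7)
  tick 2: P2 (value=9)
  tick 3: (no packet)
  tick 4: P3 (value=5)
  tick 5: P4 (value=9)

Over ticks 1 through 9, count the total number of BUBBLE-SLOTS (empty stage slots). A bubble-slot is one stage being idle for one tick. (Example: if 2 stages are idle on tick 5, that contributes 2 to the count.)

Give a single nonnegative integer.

Answer: 20

Derivation:
Tick 1: [PARSE:P1(v=7,ok=F), VALIDATE:-, TRANSFORM:-, EMIT:-] out:-; bubbles=3
Tick 2: [PARSE:P2(v=9,ok=F), VALIDATE:P1(v=7,ok=F), TRANSFORM:-, EMIT:-] out:-; bubbles=2
Tick 3: [PARSE:-, VALIDATE:P2(v=9,ok=F), TRANSFORM:P1(v=0,ok=F), EMIT:-] out:-; bubbles=2
Tick 4: [PARSE:P3(v=5,ok=F), VALIDATE:-, TRANSFORM:P2(v=0,ok=F), EMIT:P1(v=0,ok=F)] out:-; bubbles=1
Tick 5: [PARSE:P4(v=9,ok=F), VALIDATE:P3(v=5,ok=T), TRANSFORM:-, EMIT:P2(v=0,ok=F)] out:P1(v=0); bubbles=1
Tick 6: [PARSE:-, VALIDATE:P4(v=9,ok=F), TRANSFORM:P3(v=25,ok=T), EMIT:-] out:P2(v=0); bubbles=2
Tick 7: [PARSE:-, VALIDATE:-, TRANSFORM:P4(v=0,ok=F), EMIT:P3(v=25,ok=T)] out:-; bubbles=2
Tick 8: [PARSE:-, VALIDATE:-, TRANSFORM:-, EMIT:P4(v=0,ok=F)] out:P3(v=25); bubbles=3
Tick 9: [PARSE:-, VALIDATE:-, TRANSFORM:-, EMIT:-] out:P4(v=0); bubbles=4
Total bubble-slots: 20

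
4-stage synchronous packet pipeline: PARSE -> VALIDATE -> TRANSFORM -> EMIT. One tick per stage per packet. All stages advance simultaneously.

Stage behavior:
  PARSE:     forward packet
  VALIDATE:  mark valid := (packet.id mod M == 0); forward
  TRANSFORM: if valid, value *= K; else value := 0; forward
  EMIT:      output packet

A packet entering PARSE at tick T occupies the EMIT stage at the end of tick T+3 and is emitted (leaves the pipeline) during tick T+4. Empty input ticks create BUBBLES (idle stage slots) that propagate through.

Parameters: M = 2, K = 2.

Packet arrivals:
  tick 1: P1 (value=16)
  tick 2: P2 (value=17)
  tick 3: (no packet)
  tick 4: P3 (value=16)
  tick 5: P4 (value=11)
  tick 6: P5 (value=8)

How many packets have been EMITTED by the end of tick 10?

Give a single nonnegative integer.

Tick 1: [PARSE:P1(v=16,ok=F), VALIDATE:-, TRANSFORM:-, EMIT:-] out:-; in:P1
Tick 2: [PARSE:P2(v=17,ok=F), VALIDATE:P1(v=16,ok=F), TRANSFORM:-, EMIT:-] out:-; in:P2
Tick 3: [PARSE:-, VALIDATE:P2(v=17,ok=T), TRANSFORM:P1(v=0,ok=F), EMIT:-] out:-; in:-
Tick 4: [PARSE:P3(v=16,ok=F), VALIDATE:-, TRANSFORM:P2(v=34,ok=T), EMIT:P1(v=0,ok=F)] out:-; in:P3
Tick 5: [PARSE:P4(v=11,ok=F), VALIDATE:P3(v=16,ok=F), TRANSFORM:-, EMIT:P2(v=34,ok=T)] out:P1(v=0); in:P4
Tick 6: [PARSE:P5(v=8,ok=F), VALIDATE:P4(v=11,ok=T), TRANSFORM:P3(v=0,ok=F), EMIT:-] out:P2(v=34); in:P5
Tick 7: [PARSE:-, VALIDATE:P5(v=8,ok=F), TRANSFORM:P4(v=22,ok=T), EMIT:P3(v=0,ok=F)] out:-; in:-
Tick 8: [PARSE:-, VALIDATE:-, TRANSFORM:P5(v=0,ok=F), EMIT:P4(v=22,ok=T)] out:P3(v=0); in:-
Tick 9: [PARSE:-, VALIDATE:-, TRANSFORM:-, EMIT:P5(v=0,ok=F)] out:P4(v=22); in:-
Tick 10: [PARSE:-, VALIDATE:-, TRANSFORM:-, EMIT:-] out:P5(v=0); in:-
Emitted by tick 10: ['P1', 'P2', 'P3', 'P4', 'P5']

Answer: 5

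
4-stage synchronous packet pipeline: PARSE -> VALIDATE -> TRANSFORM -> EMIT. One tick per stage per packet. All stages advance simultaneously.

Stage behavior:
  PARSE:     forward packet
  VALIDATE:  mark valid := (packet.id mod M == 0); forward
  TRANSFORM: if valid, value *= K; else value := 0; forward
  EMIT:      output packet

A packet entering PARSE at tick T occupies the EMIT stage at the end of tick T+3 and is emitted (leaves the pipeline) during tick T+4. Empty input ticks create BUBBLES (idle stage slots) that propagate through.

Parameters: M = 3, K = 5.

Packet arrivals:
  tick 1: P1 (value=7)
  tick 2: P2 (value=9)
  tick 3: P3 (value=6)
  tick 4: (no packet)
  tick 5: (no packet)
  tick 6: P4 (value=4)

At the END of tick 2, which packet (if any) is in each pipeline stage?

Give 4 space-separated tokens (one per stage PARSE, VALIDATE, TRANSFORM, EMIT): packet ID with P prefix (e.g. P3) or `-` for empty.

Answer: P2 P1 - -

Derivation:
Tick 1: [PARSE:P1(v=7,ok=F), VALIDATE:-, TRANSFORM:-, EMIT:-] out:-; in:P1
Tick 2: [PARSE:P2(v=9,ok=F), VALIDATE:P1(v=7,ok=F), TRANSFORM:-, EMIT:-] out:-; in:P2
At end of tick 2: ['P2', 'P1', '-', '-']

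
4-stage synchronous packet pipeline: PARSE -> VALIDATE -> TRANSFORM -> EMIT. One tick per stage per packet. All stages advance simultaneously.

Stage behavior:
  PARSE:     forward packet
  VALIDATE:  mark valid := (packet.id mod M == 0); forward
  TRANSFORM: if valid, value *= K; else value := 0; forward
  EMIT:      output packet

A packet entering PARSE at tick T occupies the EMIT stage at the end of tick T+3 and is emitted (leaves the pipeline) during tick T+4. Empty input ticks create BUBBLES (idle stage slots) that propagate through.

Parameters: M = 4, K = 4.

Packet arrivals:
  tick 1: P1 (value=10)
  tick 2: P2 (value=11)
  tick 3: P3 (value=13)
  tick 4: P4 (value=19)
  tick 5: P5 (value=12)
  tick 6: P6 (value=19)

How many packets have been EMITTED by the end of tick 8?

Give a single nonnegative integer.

Tick 1: [PARSE:P1(v=10,ok=F), VALIDATE:-, TRANSFORM:-, EMIT:-] out:-; in:P1
Tick 2: [PARSE:P2(v=11,ok=F), VALIDATE:P1(v=10,ok=F), TRANSFORM:-, EMIT:-] out:-; in:P2
Tick 3: [PARSE:P3(v=13,ok=F), VALIDATE:P2(v=11,ok=F), TRANSFORM:P1(v=0,ok=F), EMIT:-] out:-; in:P3
Tick 4: [PARSE:P4(v=19,ok=F), VALIDATE:P3(v=13,ok=F), TRANSFORM:P2(v=0,ok=F), EMIT:P1(v=0,ok=F)] out:-; in:P4
Tick 5: [PARSE:P5(v=12,ok=F), VALIDATE:P4(v=19,ok=T), TRANSFORM:P3(v=0,ok=F), EMIT:P2(v=0,ok=F)] out:P1(v=0); in:P5
Tick 6: [PARSE:P6(v=19,ok=F), VALIDATE:P5(v=12,ok=F), TRANSFORM:P4(v=76,ok=T), EMIT:P3(v=0,ok=F)] out:P2(v=0); in:P6
Tick 7: [PARSE:-, VALIDATE:P6(v=19,ok=F), TRANSFORM:P5(v=0,ok=F), EMIT:P4(v=76,ok=T)] out:P3(v=0); in:-
Tick 8: [PARSE:-, VALIDATE:-, TRANSFORM:P6(v=0,ok=F), EMIT:P5(v=0,ok=F)] out:P4(v=76); in:-
Emitted by tick 8: ['P1', 'P2', 'P3', 'P4']

Answer: 4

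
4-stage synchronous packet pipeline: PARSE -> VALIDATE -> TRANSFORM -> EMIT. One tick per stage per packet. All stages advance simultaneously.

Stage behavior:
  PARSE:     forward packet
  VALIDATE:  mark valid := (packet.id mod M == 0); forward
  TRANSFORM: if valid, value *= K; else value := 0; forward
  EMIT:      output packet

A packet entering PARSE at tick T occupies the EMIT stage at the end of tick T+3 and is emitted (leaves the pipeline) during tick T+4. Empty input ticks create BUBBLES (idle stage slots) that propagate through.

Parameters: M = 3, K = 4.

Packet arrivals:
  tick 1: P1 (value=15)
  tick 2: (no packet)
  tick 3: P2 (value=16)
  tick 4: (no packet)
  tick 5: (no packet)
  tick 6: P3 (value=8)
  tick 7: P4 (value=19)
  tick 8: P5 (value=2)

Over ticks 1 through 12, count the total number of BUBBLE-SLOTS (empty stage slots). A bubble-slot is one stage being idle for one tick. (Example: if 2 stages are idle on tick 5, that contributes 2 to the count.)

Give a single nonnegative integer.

Tick 1: [PARSE:P1(v=15,ok=F), VALIDATE:-, TRANSFORM:-, EMIT:-] out:-; bubbles=3
Tick 2: [PARSE:-, VALIDATE:P1(v=15,ok=F), TRANSFORM:-, EMIT:-] out:-; bubbles=3
Tick 3: [PARSE:P2(v=16,ok=F), VALIDATE:-, TRANSFORM:P1(v=0,ok=F), EMIT:-] out:-; bubbles=2
Tick 4: [PARSE:-, VALIDATE:P2(v=16,ok=F), TRANSFORM:-, EMIT:P1(v=0,ok=F)] out:-; bubbles=2
Tick 5: [PARSE:-, VALIDATE:-, TRANSFORM:P2(v=0,ok=F), EMIT:-] out:P1(v=0); bubbles=3
Tick 6: [PARSE:P3(v=8,ok=F), VALIDATE:-, TRANSFORM:-, EMIT:P2(v=0,ok=F)] out:-; bubbles=2
Tick 7: [PARSE:P4(v=19,ok=F), VALIDATE:P3(v=8,ok=T), TRANSFORM:-, EMIT:-] out:P2(v=0); bubbles=2
Tick 8: [PARSE:P5(v=2,ok=F), VALIDATE:P4(v=19,ok=F), TRANSFORM:P3(v=32,ok=T), EMIT:-] out:-; bubbles=1
Tick 9: [PARSE:-, VALIDATE:P5(v=2,ok=F), TRANSFORM:P4(v=0,ok=F), EMIT:P3(v=32,ok=T)] out:-; bubbles=1
Tick 10: [PARSE:-, VALIDATE:-, TRANSFORM:P5(v=0,ok=F), EMIT:P4(v=0,ok=F)] out:P3(v=32); bubbles=2
Tick 11: [PARSE:-, VALIDATE:-, TRANSFORM:-, EMIT:P5(v=0,ok=F)] out:P4(v=0); bubbles=3
Tick 12: [PARSE:-, VALIDATE:-, TRANSFORM:-, EMIT:-] out:P5(v=0); bubbles=4
Total bubble-slots: 28

Answer: 28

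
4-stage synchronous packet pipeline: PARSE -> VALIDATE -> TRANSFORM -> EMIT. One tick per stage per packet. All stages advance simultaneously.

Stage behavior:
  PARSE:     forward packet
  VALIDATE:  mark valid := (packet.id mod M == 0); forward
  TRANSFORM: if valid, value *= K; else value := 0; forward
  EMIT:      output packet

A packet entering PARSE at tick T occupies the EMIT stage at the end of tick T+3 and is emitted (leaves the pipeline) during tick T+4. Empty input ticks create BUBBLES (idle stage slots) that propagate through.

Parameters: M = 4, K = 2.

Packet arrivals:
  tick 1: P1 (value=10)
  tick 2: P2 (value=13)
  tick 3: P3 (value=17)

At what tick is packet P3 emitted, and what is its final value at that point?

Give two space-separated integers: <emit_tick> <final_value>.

Answer: 7 0

Derivation:
Tick 1: [PARSE:P1(v=10,ok=F), VALIDATE:-, TRANSFORM:-, EMIT:-] out:-; in:P1
Tick 2: [PARSE:P2(v=13,ok=F), VALIDATE:P1(v=10,ok=F), TRANSFORM:-, EMIT:-] out:-; in:P2
Tick 3: [PARSE:P3(v=17,ok=F), VALIDATE:P2(v=13,ok=F), TRANSFORM:P1(v=0,ok=F), EMIT:-] out:-; in:P3
Tick 4: [PARSE:-, VALIDATE:P3(v=17,ok=F), TRANSFORM:P2(v=0,ok=F), EMIT:P1(v=0,ok=F)] out:-; in:-
Tick 5: [PARSE:-, VALIDATE:-, TRANSFORM:P3(v=0,ok=F), EMIT:P2(v=0,ok=F)] out:P1(v=0); in:-
Tick 6: [PARSE:-, VALIDATE:-, TRANSFORM:-, EMIT:P3(v=0,ok=F)] out:P2(v=0); in:-
Tick 7: [PARSE:-, VALIDATE:-, TRANSFORM:-, EMIT:-] out:P3(v=0); in:-
P3: arrives tick 3, valid=False (id=3, id%4=3), emit tick 7, final value 0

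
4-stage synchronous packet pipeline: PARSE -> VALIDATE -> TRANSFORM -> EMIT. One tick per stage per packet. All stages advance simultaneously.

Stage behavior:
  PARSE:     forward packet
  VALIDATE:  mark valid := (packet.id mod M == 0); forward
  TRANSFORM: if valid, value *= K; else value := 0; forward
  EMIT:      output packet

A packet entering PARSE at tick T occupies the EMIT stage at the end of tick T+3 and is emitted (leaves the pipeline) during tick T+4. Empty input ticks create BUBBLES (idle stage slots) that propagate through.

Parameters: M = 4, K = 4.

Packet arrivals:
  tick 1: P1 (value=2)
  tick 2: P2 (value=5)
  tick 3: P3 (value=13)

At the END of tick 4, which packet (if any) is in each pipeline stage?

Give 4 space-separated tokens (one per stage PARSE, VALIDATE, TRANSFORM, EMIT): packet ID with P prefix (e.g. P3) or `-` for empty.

Answer: - P3 P2 P1

Derivation:
Tick 1: [PARSE:P1(v=2,ok=F), VALIDATE:-, TRANSFORM:-, EMIT:-] out:-; in:P1
Tick 2: [PARSE:P2(v=5,ok=F), VALIDATE:P1(v=2,ok=F), TRANSFORM:-, EMIT:-] out:-; in:P2
Tick 3: [PARSE:P3(v=13,ok=F), VALIDATE:P2(v=5,ok=F), TRANSFORM:P1(v=0,ok=F), EMIT:-] out:-; in:P3
Tick 4: [PARSE:-, VALIDATE:P3(v=13,ok=F), TRANSFORM:P2(v=0,ok=F), EMIT:P1(v=0,ok=F)] out:-; in:-
At end of tick 4: ['-', 'P3', 'P2', 'P1']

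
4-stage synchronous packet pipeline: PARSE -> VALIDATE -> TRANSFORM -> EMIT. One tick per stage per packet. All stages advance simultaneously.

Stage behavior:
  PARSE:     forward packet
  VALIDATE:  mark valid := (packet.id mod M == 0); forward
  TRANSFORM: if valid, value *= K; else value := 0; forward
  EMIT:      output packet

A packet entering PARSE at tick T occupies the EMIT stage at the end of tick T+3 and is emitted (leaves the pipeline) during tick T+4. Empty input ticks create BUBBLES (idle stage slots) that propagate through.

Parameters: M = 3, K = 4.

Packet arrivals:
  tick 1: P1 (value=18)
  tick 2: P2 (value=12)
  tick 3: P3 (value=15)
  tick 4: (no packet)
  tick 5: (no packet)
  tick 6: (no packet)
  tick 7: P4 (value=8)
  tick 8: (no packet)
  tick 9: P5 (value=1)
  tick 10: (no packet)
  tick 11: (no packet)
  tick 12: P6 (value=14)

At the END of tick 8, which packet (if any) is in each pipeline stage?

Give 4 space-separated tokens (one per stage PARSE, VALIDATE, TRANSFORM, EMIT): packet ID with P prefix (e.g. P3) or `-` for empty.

Answer: - P4 - -

Derivation:
Tick 1: [PARSE:P1(v=18,ok=F), VALIDATE:-, TRANSFORM:-, EMIT:-] out:-; in:P1
Tick 2: [PARSE:P2(v=12,ok=F), VALIDATE:P1(v=18,ok=F), TRANSFORM:-, EMIT:-] out:-; in:P2
Tick 3: [PARSE:P3(v=15,ok=F), VALIDATE:P2(v=12,ok=F), TRANSFORM:P1(v=0,ok=F), EMIT:-] out:-; in:P3
Tick 4: [PARSE:-, VALIDATE:P3(v=15,ok=T), TRANSFORM:P2(v=0,ok=F), EMIT:P1(v=0,ok=F)] out:-; in:-
Tick 5: [PARSE:-, VALIDATE:-, TRANSFORM:P3(v=60,ok=T), EMIT:P2(v=0,ok=F)] out:P1(v=0); in:-
Tick 6: [PARSE:-, VALIDATE:-, TRANSFORM:-, EMIT:P3(v=60,ok=T)] out:P2(v=0); in:-
Tick 7: [PARSE:P4(v=8,ok=F), VALIDATE:-, TRANSFORM:-, EMIT:-] out:P3(v=60); in:P4
Tick 8: [PARSE:-, VALIDATE:P4(v=8,ok=F), TRANSFORM:-, EMIT:-] out:-; in:-
At end of tick 8: ['-', 'P4', '-', '-']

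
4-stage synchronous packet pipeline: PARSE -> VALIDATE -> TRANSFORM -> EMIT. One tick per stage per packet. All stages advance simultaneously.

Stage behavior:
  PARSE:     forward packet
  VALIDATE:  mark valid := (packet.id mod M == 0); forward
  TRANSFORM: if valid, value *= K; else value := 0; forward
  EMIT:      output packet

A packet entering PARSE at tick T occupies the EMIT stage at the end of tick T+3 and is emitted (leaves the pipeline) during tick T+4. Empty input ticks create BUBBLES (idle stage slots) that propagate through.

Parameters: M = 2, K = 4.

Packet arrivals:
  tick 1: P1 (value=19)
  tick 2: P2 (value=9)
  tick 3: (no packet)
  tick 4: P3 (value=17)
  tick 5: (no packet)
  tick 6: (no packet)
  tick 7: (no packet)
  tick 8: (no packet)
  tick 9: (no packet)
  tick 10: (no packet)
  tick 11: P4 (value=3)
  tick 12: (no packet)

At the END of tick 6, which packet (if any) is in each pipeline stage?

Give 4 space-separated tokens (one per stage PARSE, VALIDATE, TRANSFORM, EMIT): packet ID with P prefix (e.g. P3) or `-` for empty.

Tick 1: [PARSE:P1(v=19,ok=F), VALIDATE:-, TRANSFORM:-, EMIT:-] out:-; in:P1
Tick 2: [PARSE:P2(v=9,ok=F), VALIDATE:P1(v=19,ok=F), TRANSFORM:-, EMIT:-] out:-; in:P2
Tick 3: [PARSE:-, VALIDATE:P2(v=9,ok=T), TRANSFORM:P1(v=0,ok=F), EMIT:-] out:-; in:-
Tick 4: [PARSE:P3(v=17,ok=F), VALIDATE:-, TRANSFORM:P2(v=36,ok=T), EMIT:P1(v=0,ok=F)] out:-; in:P3
Tick 5: [PARSE:-, VALIDATE:P3(v=17,ok=F), TRANSFORM:-, EMIT:P2(v=36,ok=T)] out:P1(v=0); in:-
Tick 6: [PARSE:-, VALIDATE:-, TRANSFORM:P3(v=0,ok=F), EMIT:-] out:P2(v=36); in:-
At end of tick 6: ['-', '-', 'P3', '-']

Answer: - - P3 -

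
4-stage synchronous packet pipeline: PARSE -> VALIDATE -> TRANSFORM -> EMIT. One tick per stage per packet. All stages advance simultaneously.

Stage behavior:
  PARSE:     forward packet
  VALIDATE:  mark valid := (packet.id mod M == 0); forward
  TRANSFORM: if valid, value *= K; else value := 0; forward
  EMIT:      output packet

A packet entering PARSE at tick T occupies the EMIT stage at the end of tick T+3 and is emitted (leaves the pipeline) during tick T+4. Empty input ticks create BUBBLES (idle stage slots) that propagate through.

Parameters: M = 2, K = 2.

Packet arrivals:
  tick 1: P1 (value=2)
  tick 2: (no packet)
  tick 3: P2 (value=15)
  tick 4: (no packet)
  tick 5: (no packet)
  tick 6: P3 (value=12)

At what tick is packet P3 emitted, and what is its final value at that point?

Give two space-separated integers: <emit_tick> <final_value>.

Tick 1: [PARSE:P1(v=2,ok=F), VALIDATE:-, TRANSFORM:-, EMIT:-] out:-; in:P1
Tick 2: [PARSE:-, VALIDATE:P1(v=2,ok=F), TRANSFORM:-, EMIT:-] out:-; in:-
Tick 3: [PARSE:P2(v=15,ok=F), VALIDATE:-, TRANSFORM:P1(v=0,ok=F), EMIT:-] out:-; in:P2
Tick 4: [PARSE:-, VALIDATE:P2(v=15,ok=T), TRANSFORM:-, EMIT:P1(v=0,ok=F)] out:-; in:-
Tick 5: [PARSE:-, VALIDATE:-, TRANSFORM:P2(v=30,ok=T), EMIT:-] out:P1(v=0); in:-
Tick 6: [PARSE:P3(v=12,ok=F), VALIDATE:-, TRANSFORM:-, EMIT:P2(v=30,ok=T)] out:-; in:P3
Tick 7: [PARSE:-, VALIDATE:P3(v=12,ok=F), TRANSFORM:-, EMIT:-] out:P2(v=30); in:-
Tick 8: [PARSE:-, VALIDATE:-, TRANSFORM:P3(v=0,ok=F), EMIT:-] out:-; in:-
Tick 9: [PARSE:-, VALIDATE:-, TRANSFORM:-, EMIT:P3(v=0,ok=F)] out:-; in:-
Tick 10: [PARSE:-, VALIDATE:-, TRANSFORM:-, EMIT:-] out:P3(v=0); in:-
P3: arrives tick 6, valid=False (id=3, id%2=1), emit tick 10, final value 0

Answer: 10 0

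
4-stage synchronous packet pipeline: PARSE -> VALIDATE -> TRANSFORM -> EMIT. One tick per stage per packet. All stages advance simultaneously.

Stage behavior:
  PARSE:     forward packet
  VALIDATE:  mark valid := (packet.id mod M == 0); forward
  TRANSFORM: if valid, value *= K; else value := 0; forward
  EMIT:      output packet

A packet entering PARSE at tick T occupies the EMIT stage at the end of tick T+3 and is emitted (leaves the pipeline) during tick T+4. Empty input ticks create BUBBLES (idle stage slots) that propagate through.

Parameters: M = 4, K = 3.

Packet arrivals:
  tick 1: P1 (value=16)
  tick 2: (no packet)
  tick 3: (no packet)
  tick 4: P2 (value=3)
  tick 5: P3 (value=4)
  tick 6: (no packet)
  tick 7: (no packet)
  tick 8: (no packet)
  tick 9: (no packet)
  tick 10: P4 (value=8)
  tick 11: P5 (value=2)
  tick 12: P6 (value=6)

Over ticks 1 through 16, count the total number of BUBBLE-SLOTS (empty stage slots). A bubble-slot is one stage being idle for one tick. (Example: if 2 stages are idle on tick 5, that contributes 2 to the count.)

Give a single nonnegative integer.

Tick 1: [PARSE:P1(v=16,ok=F), VALIDATE:-, TRANSFORM:-, EMIT:-] out:-; bubbles=3
Tick 2: [PARSE:-, VALIDATE:P1(v=16,ok=F), TRANSFORM:-, EMIT:-] out:-; bubbles=3
Tick 3: [PARSE:-, VALIDATE:-, TRANSFORM:P1(v=0,ok=F), EMIT:-] out:-; bubbles=3
Tick 4: [PARSE:P2(v=3,ok=F), VALIDATE:-, TRANSFORM:-, EMIT:P1(v=0,ok=F)] out:-; bubbles=2
Tick 5: [PARSE:P3(v=4,ok=F), VALIDATE:P2(v=3,ok=F), TRANSFORM:-, EMIT:-] out:P1(v=0); bubbles=2
Tick 6: [PARSE:-, VALIDATE:P3(v=4,ok=F), TRANSFORM:P2(v=0,ok=F), EMIT:-] out:-; bubbles=2
Tick 7: [PARSE:-, VALIDATE:-, TRANSFORM:P3(v=0,ok=F), EMIT:P2(v=0,ok=F)] out:-; bubbles=2
Tick 8: [PARSE:-, VALIDATE:-, TRANSFORM:-, EMIT:P3(v=0,ok=F)] out:P2(v=0); bubbles=3
Tick 9: [PARSE:-, VALIDATE:-, TRANSFORM:-, EMIT:-] out:P3(v=0); bubbles=4
Tick 10: [PARSE:P4(v=8,ok=F), VALIDATE:-, TRANSFORM:-, EMIT:-] out:-; bubbles=3
Tick 11: [PARSE:P5(v=2,ok=F), VALIDATE:P4(v=8,ok=T), TRANSFORM:-, EMIT:-] out:-; bubbles=2
Tick 12: [PARSE:P6(v=6,ok=F), VALIDATE:P5(v=2,ok=F), TRANSFORM:P4(v=24,ok=T), EMIT:-] out:-; bubbles=1
Tick 13: [PARSE:-, VALIDATE:P6(v=6,ok=F), TRANSFORM:P5(v=0,ok=F), EMIT:P4(v=24,ok=T)] out:-; bubbles=1
Tick 14: [PARSE:-, VALIDATE:-, TRANSFORM:P6(v=0,ok=F), EMIT:P5(v=0,ok=F)] out:P4(v=24); bubbles=2
Tick 15: [PARSE:-, VALIDATE:-, TRANSFORM:-, EMIT:P6(v=0,ok=F)] out:P5(v=0); bubbles=3
Tick 16: [PARSE:-, VALIDATE:-, TRANSFORM:-, EMIT:-] out:P6(v=0); bubbles=4
Total bubble-slots: 40

Answer: 40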